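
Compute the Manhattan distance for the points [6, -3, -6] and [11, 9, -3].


d = sum of absolute differences: |6-11|=5 + |-3-9|=12 + |-6--3|=3 = 20.

20


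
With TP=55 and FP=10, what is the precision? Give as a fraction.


Precision = TP / (TP + FP) = 55 / 65 = 11/13.

11/13


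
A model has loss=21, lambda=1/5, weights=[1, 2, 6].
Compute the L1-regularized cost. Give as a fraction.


L1 norm = sum(|w|) = 9. J = 21 + 1/5 * 9 = 114/5.

114/5


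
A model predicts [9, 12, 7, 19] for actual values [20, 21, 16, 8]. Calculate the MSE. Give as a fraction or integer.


MSE = (1/4) * ((20-9)^2=121 + (21-12)^2=81 + (16-7)^2=81 + (8-19)^2=121). Sum = 404. MSE = 101.

101


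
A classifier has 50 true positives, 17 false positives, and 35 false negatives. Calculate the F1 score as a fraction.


Precision = 50/67 = 50/67. Recall = 50/85 = 10/17. F1 = 2*P*R/(P+R) = 25/38.

25/38


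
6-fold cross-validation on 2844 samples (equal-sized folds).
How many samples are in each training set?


Each validation fold has 2844/6 = 474 samples. Training set = 2844 - 474 = 2370.

2370


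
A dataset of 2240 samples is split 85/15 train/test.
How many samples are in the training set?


Test set = 2240 * 15% = 336. Training set = 2240 - 336 = 1904.

1904


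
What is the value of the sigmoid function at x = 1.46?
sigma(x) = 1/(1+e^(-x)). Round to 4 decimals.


sigma(1.46) = 1/(1+e^(-1.46)) = 1/(1+0.232236) = 1/1.232236 = 0.8115.

0.8115


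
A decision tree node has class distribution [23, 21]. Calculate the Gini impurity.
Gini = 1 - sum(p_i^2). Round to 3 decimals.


Total = 44. Proportions: 23/44, 21/44. sum(p_i^2) = 0.5010. Gini = 1 - 0.5010 = 0.4990, which rounds to 0.499.

0.499


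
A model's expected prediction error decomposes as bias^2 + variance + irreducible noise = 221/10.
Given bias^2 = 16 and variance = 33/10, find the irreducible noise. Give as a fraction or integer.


Total error = bias^2 + variance + irreducible noise. So irreducible noise = 221/10 - 16 - 33/10 = 14/5.

14/5


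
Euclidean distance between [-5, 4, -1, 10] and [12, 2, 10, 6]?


d = sqrt(sum of squared differences). (-5-12)^2=289, (4-2)^2=4, (-1-10)^2=121, (10-6)^2=16. Sum = 430.

sqrt(430)


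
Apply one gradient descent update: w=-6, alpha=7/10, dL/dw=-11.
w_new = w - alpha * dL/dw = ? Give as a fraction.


w_new = -6 - 7/10 * -11 = -6 - -77/10 = 17/10.

17/10


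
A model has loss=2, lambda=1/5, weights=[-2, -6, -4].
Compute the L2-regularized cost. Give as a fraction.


L2 sq norm = sum(w^2) = 56. J = 2 + 1/5 * 56 = 66/5.

66/5


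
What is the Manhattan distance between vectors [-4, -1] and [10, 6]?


d = sum of absolute differences: |-4-10|=14 + |-1-6|=7 = 21.

21


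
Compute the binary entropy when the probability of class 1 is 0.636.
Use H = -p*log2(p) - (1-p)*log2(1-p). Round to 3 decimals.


H = -0.636*log2(0.636) - 0.364*log2(0.364) = 0.946.

0.946


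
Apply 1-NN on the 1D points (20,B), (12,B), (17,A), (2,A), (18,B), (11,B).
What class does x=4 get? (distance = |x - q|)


Distances: |20-4|=16, |12-4|=8, |17-4|=13, |2-4|=2, |18-4|=14, |11-4|=7. 1 nearest: (2,A). Counts: {'A': 1}. Majority class: A.

A


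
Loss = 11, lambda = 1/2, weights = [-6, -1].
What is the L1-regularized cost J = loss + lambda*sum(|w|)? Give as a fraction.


L1 norm = sum(|w|) = 7. J = 11 + 1/2 * 7 = 29/2.

29/2


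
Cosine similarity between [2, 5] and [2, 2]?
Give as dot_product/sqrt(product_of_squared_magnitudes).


dot = 14. |a|^2 = 29, |b|^2 = 8. cos = 14/sqrt(232).

14/sqrt(232)


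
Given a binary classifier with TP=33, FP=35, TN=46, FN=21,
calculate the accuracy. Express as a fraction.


Accuracy = (TP + TN) / (TP + TN + FP + FN) = (33 + 46) / 135 = 79/135.

79/135


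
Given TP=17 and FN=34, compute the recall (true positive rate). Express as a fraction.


Recall = TP / (TP + FN) = 17 / 51 = 1/3.

1/3


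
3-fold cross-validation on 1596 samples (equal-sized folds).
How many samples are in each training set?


Each validation fold has 1596/3 = 532 samples. Training set = 1596 - 532 = 1064.

1064


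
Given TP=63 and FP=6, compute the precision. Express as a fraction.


Precision = TP / (TP + FP) = 63 / 69 = 21/23.

21/23


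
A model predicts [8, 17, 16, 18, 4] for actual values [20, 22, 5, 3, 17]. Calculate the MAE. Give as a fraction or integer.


MAE = (1/5) * (|20-8|=12 + |22-17|=5 + |5-16|=11 + |3-18|=15 + |17-4|=13). Sum = 56. MAE = 56/5.

56/5


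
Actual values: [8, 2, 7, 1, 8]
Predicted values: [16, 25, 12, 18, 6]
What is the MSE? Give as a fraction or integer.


MSE = (1/5) * ((8-16)^2=64 + (2-25)^2=529 + (7-12)^2=25 + (1-18)^2=289 + (8-6)^2=4). Sum = 911. MSE = 911/5.

911/5


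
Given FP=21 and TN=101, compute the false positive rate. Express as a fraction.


FPR = FP / (FP + TN) = 21 / 122 = 21/122.

21/122


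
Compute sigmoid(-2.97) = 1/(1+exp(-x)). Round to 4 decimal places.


sigma(-2.97) = 1/(1+e^(2.97)) = 1/(1+19.491920) = 1/20.491920 = 0.0488.

0.0488


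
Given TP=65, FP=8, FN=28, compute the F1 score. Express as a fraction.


Precision = 65/73 = 65/73. Recall = 65/93 = 65/93. F1 = 2*P*R/(P+R) = 65/83.

65/83


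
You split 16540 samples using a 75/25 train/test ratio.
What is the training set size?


Test set = 16540 * 25% = 4135. Training set = 16540 - 4135 = 12405.

12405


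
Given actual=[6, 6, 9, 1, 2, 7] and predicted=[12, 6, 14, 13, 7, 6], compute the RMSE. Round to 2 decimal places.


MSE = 38.5000. RMSE = sqrt(38.5000) = 6.20.

6.20


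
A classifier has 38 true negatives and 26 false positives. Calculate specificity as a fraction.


Specificity = TN / (TN + FP) = 38 / 64 = 19/32.

19/32


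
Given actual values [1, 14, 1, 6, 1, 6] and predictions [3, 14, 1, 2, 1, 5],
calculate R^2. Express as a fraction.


Mean(y) = 29/6. SS_res = 21. SS_tot = 785/6. R^2 = 1 - 21/(785/6) = 659/785.

659/785


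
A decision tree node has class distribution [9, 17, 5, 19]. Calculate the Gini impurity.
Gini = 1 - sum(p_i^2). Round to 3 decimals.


Total = 50. Proportions: 9/50, 17/50, 5/50, 19/50. sum(p_i^2) = 0.3024. Gini = 1 - 0.3024 = 0.6976, which rounds to 0.698.

0.698


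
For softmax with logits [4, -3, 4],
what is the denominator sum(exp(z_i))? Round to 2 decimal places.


Denom = e^4=54.5982 + e^-3=0.0498 + e^4=54.5982. Sum = 109.2462, which rounds to 109.25.

109.25


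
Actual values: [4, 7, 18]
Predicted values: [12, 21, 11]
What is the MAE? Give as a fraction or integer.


MAE = (1/3) * (|4-12|=8 + |7-21|=14 + |18-11|=7). Sum = 29. MAE = 29/3.

29/3


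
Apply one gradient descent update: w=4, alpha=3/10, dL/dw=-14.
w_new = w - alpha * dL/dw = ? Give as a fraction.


w_new = 4 - 3/10 * -14 = 4 - -21/5 = 41/5.

41/5


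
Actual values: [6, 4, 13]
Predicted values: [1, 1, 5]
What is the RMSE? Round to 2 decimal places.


MSE = 32.6667. RMSE = sqrt(32.6667) = 5.72.

5.72


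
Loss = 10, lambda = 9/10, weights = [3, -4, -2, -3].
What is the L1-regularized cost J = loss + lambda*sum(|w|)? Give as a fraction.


L1 norm = sum(|w|) = 12. J = 10 + 9/10 * 12 = 104/5.

104/5


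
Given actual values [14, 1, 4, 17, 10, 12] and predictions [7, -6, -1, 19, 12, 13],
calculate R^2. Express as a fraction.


Mean(y) = 29/3. SS_res = 132. SS_tot = 556/3. R^2 = 1 - 132/(556/3) = 40/139.

40/139


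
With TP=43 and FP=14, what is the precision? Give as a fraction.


Precision = TP / (TP + FP) = 43 / 57 = 43/57.

43/57


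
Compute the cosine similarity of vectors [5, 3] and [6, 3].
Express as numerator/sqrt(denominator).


dot = 39. |a|^2 = 34, |b|^2 = 45. cos = 39/sqrt(1530).

39/sqrt(1530)


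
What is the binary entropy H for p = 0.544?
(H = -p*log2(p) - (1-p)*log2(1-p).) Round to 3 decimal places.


H = -0.544*log2(0.544) - 0.456*log2(0.456) = 0.994.

0.994


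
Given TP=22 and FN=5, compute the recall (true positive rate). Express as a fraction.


Recall = TP / (TP + FN) = 22 / 27 = 22/27.

22/27


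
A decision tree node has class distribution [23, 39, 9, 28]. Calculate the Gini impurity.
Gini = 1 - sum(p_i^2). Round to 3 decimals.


Total = 99. Proportions: 23/99, 39/99, 9/99, 28/99. sum(p_i^2) = 0.2974. Gini = 1 - 0.2974 = 0.7026, which rounds to 0.703.

0.703


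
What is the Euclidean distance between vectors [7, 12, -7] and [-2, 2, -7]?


d = sqrt(sum of squared differences). (7--2)^2=81, (12-2)^2=100, (-7--7)^2=0. Sum = 181.

sqrt(181)


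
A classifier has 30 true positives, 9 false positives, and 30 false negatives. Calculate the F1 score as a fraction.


Precision = 30/39 = 10/13. Recall = 30/60 = 1/2. F1 = 2*P*R/(P+R) = 20/33.

20/33


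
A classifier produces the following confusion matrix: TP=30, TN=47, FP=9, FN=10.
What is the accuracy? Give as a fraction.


Accuracy = (TP + TN) / (TP + TN + FP + FN) = (30 + 47) / 96 = 77/96.

77/96


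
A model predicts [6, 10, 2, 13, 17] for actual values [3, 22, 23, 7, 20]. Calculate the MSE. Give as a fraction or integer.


MSE = (1/5) * ((3-6)^2=9 + (22-10)^2=144 + (23-2)^2=441 + (7-13)^2=36 + (20-17)^2=9). Sum = 639. MSE = 639/5.

639/5


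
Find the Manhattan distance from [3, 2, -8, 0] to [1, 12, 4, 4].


d = sum of absolute differences: |3-1|=2 + |2-12|=10 + |-8-4|=12 + |0-4|=4 = 28.

28


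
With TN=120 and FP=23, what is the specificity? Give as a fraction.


Specificity = TN / (TN + FP) = 120 / 143 = 120/143.

120/143


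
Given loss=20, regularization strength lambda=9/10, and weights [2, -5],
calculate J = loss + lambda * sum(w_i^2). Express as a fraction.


L2 sq norm = sum(w^2) = 29. J = 20 + 9/10 * 29 = 461/10.

461/10


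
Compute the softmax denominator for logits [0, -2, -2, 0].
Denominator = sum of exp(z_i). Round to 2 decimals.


Denom = e^0=1.0000 + e^-2=0.1353 + e^-2=0.1353 + e^0=1.0000. Sum = 2.2706, which rounds to 2.27.

2.27


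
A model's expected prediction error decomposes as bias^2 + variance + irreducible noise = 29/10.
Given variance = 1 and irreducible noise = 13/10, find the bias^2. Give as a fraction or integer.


Total error = bias^2 + variance + irreducible noise. So bias^2 = 29/10 - 1 - 13/10 = 3/5.

3/5


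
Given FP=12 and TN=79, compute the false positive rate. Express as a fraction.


FPR = FP / (FP + TN) = 12 / 91 = 12/91.

12/91


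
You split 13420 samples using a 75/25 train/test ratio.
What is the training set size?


Test set = 13420 * 25% = 3355. Training set = 13420 - 3355 = 10065.

10065


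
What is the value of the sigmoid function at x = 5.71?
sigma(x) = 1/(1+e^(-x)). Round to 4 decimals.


sigma(5.71) = 1/(1+e^(-5.71)) = 1/(1+0.003313) = 1/1.003313 = 0.9967.

0.9967


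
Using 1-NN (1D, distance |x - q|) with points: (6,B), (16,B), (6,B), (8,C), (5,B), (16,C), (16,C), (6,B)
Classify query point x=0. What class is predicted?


Distances: |6-0|=6, |16-0|=16, |6-0|=6, |8-0|=8, |5-0|=5, |16-0|=16, |16-0|=16, |6-0|=6. 1 nearest: (5,B). Counts: {'B': 1}. Majority class: B.

B


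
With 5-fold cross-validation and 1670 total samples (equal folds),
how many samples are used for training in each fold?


Each validation fold has 1670/5 = 334 samples. Training set = 1670 - 334 = 1336.

1336


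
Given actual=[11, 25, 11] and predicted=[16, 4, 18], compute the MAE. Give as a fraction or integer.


MAE = (1/3) * (|11-16|=5 + |25-4|=21 + |11-18|=7). Sum = 33. MAE = 11.

11


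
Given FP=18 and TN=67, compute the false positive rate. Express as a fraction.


FPR = FP / (FP + TN) = 18 / 85 = 18/85.

18/85


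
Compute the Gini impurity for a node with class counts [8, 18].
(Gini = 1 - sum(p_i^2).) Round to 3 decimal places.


Total = 26. Proportions: 8/26, 18/26. sum(p_i^2) = 0.5740. Gini = 1 - 0.5740 = 0.4260, which rounds to 0.426.

0.426


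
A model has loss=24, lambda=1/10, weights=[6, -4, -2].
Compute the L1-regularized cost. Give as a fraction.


L1 norm = sum(|w|) = 12. J = 24 + 1/10 * 12 = 126/5.

126/5


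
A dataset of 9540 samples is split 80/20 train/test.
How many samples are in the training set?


Test set = 9540 * 20% = 1908. Training set = 9540 - 1908 = 7632.

7632


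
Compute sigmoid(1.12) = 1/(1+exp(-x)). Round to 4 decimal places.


sigma(1.12) = 1/(1+e^(-1.12)) = 1/(1+0.326280) = 1/1.326280 = 0.7540.

0.7540


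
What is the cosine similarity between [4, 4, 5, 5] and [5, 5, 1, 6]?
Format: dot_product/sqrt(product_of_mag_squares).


dot = 75. |a|^2 = 82, |b|^2 = 87. cos = 75/sqrt(7134).

75/sqrt(7134)


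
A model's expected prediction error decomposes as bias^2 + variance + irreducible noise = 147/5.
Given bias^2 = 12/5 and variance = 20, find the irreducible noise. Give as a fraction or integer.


Total error = bias^2 + variance + irreducible noise. So irreducible noise = 147/5 - 12/5 - 20 = 7.

7


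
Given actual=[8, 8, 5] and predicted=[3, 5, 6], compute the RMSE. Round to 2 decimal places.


MSE = 11.6667. RMSE = sqrt(11.6667) = 3.42.

3.42


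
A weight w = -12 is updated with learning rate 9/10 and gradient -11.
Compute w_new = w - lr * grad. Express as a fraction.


w_new = -12 - 9/10 * -11 = -12 - -99/10 = -21/10.

-21/10


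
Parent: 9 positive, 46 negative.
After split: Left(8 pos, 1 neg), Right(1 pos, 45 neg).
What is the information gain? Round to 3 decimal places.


H(parent) = 0.6429. H(left) = 0.5033, H(right) = 0.1511. Weighted = (9/55)*0.5033 + (46/55)*0.1511 = 0.2087. IG = 0.6429 - 0.2087 = 0.4342, which rounds to 0.434.

0.434


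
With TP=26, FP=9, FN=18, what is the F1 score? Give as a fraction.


Precision = 26/35 = 26/35. Recall = 26/44 = 13/22. F1 = 2*P*R/(P+R) = 52/79.

52/79


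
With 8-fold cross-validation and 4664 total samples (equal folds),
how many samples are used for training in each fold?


Each validation fold has 4664/8 = 583 samples. Training set = 4664 - 583 = 4081.

4081


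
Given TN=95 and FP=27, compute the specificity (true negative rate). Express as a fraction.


Specificity = TN / (TN + FP) = 95 / 122 = 95/122.

95/122


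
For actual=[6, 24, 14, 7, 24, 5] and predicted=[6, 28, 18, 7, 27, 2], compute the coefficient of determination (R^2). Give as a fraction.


Mean(y) = 40/3. SS_res = 50. SS_tot = 1174/3. R^2 = 1 - 50/(1174/3) = 512/587.

512/587


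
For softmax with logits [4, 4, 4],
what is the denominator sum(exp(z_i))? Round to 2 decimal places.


Denom = e^4=54.5982 + e^4=54.5982 + e^4=54.5982. Sum = 163.7946, which rounds to 163.79.

163.79


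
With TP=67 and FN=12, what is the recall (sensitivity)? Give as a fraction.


Recall = TP / (TP + FN) = 67 / 79 = 67/79.

67/79


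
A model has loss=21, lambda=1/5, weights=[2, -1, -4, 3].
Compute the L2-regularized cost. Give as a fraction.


L2 sq norm = sum(w^2) = 30. J = 21 + 1/5 * 30 = 27.

27


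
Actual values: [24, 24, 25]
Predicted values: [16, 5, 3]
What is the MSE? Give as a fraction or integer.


MSE = (1/3) * ((24-16)^2=64 + (24-5)^2=361 + (25-3)^2=484). Sum = 909. MSE = 303.

303


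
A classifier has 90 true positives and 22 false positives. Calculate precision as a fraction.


Precision = TP / (TP + FP) = 90 / 112 = 45/56.

45/56


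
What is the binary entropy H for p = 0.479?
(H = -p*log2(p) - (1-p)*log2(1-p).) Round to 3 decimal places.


H = -0.479*log2(0.479) - 0.521*log2(0.521) = 0.999.

0.999


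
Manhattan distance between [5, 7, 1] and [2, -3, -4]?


d = sum of absolute differences: |5-2|=3 + |7--3|=10 + |1--4|=5 = 18.

18


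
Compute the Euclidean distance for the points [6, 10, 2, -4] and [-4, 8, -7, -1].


d = sqrt(sum of squared differences). (6--4)^2=100, (10-8)^2=4, (2--7)^2=81, (-4--1)^2=9. Sum = 194.

sqrt(194)


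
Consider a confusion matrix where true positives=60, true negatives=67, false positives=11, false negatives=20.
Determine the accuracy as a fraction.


Accuracy = (TP + TN) / (TP + TN + FP + FN) = (60 + 67) / 158 = 127/158.

127/158


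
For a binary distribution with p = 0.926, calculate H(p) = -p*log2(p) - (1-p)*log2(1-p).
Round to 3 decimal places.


H = -0.926*log2(0.926) - 0.074*log2(0.074) = 0.381.

0.381


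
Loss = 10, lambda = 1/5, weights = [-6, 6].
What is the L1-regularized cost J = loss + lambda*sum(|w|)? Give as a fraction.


L1 norm = sum(|w|) = 12. J = 10 + 1/5 * 12 = 62/5.

62/5


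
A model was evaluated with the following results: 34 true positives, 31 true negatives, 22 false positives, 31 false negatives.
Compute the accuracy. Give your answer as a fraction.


Accuracy = (TP + TN) / (TP + TN + FP + FN) = (34 + 31) / 118 = 65/118.

65/118


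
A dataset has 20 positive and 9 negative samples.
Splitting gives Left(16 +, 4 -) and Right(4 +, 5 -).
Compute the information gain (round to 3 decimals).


H(parent) = 0.8936. H(left) = 0.7219, H(right) = 0.9911. Weighted = (20/29)*0.7219 + (9/29)*0.9911 = 0.8054. IG = 0.8936 - 0.8054 = 0.0882, which rounds to 0.088.

0.088


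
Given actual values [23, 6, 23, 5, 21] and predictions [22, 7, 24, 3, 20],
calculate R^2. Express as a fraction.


Mean(y) = 78/5. SS_res = 8. SS_tot = 1716/5. R^2 = 1 - 8/(1716/5) = 419/429.

419/429


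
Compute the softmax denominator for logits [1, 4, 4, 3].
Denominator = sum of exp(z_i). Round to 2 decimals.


Denom = e^1=2.7183 + e^4=54.5982 + e^4=54.5982 + e^3=20.0855. Sum = 132.0002, which rounds to 132.00.

132.00


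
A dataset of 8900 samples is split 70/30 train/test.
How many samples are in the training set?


Test set = 8900 * 30% = 2670. Training set = 8900 - 2670 = 6230.

6230


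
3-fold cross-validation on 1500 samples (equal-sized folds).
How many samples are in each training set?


Each validation fold has 1500/3 = 500 samples. Training set = 1500 - 500 = 1000.

1000


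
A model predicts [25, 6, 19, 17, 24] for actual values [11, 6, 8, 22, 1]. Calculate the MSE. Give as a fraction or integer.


MSE = (1/5) * ((11-25)^2=196 + (6-6)^2=0 + (8-19)^2=121 + (22-17)^2=25 + (1-24)^2=529). Sum = 871. MSE = 871/5.

871/5


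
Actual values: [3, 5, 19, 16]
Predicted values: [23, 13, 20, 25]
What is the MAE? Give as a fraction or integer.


MAE = (1/4) * (|3-23|=20 + |5-13|=8 + |19-20|=1 + |16-25|=9). Sum = 38. MAE = 19/2.

19/2


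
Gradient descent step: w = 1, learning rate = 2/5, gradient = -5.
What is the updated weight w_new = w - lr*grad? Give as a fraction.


w_new = 1 - 2/5 * -5 = 1 - -2 = 3.

3


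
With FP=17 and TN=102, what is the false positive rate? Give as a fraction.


FPR = FP / (FP + TN) = 17 / 119 = 1/7.

1/7


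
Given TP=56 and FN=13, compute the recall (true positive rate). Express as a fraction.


Recall = TP / (TP + FN) = 56 / 69 = 56/69.

56/69


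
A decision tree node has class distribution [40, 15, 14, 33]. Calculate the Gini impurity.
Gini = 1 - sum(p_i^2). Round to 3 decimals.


Total = 102. Proportions: 40/102, 15/102, 14/102, 33/102. sum(p_i^2) = 0.2989. Gini = 1 - 0.2989 = 0.7011, which rounds to 0.701.

0.701


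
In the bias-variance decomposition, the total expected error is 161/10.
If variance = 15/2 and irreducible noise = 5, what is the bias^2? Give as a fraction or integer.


Total error = bias^2 + variance + irreducible noise. So bias^2 = 161/10 - 15/2 - 5 = 18/5.

18/5


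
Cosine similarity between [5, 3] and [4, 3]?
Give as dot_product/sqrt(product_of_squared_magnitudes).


dot = 29. |a|^2 = 34, |b|^2 = 25. cos = 29/sqrt(850).

29/sqrt(850)


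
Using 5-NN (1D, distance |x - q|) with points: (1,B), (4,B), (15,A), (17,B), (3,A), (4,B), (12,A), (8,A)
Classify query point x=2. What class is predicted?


Distances: |1-2|=1, |4-2|=2, |15-2|=13, |17-2|=15, |3-2|=1, |4-2|=2, |12-2|=10, |8-2|=6. 5 nearest: (3,A), (1,B), (4,B), (4,B), (8,A). Counts: {'A': 2, 'B': 3}. Majority class: B.

B


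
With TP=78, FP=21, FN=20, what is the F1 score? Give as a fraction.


Precision = 78/99 = 26/33. Recall = 78/98 = 39/49. F1 = 2*P*R/(P+R) = 156/197.

156/197


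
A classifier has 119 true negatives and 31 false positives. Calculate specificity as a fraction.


Specificity = TN / (TN + FP) = 119 / 150 = 119/150.

119/150


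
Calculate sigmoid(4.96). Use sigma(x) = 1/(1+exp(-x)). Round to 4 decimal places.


sigma(4.96) = 1/(1+e^(-4.96)) = 1/(1+0.007013) = 1/1.007013 = 0.9930.

0.9930


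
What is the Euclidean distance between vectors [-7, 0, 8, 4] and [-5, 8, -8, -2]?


d = sqrt(sum of squared differences). (-7--5)^2=4, (0-8)^2=64, (8--8)^2=256, (4--2)^2=36. Sum = 360.

sqrt(360)


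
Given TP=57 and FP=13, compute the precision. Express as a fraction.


Precision = TP / (TP + FP) = 57 / 70 = 57/70.

57/70


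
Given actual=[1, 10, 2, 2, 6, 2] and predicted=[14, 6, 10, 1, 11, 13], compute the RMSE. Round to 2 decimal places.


MSE = 66.0000. RMSE = sqrt(66.0000) = 8.12.

8.12


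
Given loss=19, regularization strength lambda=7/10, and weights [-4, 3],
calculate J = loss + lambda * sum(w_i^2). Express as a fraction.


L2 sq norm = sum(w^2) = 25. J = 19 + 7/10 * 25 = 73/2.

73/2


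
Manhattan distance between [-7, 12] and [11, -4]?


d = sum of absolute differences: |-7-11|=18 + |12--4|=16 = 34.

34


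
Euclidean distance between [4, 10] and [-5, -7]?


d = sqrt(sum of squared differences). (4--5)^2=81, (10--7)^2=289. Sum = 370.

sqrt(370)


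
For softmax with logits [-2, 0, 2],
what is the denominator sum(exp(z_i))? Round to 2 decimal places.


Denom = e^-2=0.1353 + e^0=1.0000 + e^2=7.3891. Sum = 8.5244, which rounds to 8.52.

8.52


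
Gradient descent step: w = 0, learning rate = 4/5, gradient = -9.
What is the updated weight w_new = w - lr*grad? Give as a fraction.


w_new = 0 - 4/5 * -9 = 0 - -36/5 = 36/5.

36/5


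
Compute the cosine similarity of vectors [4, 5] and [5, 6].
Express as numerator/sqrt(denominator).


dot = 50. |a|^2 = 41, |b|^2 = 61. cos = 50/sqrt(2501).

50/sqrt(2501)


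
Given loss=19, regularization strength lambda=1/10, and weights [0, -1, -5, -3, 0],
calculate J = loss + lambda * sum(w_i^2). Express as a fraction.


L2 sq norm = sum(w^2) = 35. J = 19 + 1/10 * 35 = 45/2.

45/2


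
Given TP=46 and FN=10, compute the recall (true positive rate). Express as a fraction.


Recall = TP / (TP + FN) = 46 / 56 = 23/28.

23/28


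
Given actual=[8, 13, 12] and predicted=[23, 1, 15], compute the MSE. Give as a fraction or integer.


MSE = (1/3) * ((8-23)^2=225 + (13-1)^2=144 + (12-15)^2=9). Sum = 378. MSE = 126.

126


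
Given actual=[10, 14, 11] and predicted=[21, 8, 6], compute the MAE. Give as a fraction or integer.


MAE = (1/3) * (|10-21|=11 + |14-8|=6 + |11-6|=5). Sum = 22. MAE = 22/3.

22/3


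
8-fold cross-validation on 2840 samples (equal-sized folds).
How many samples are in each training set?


Each validation fold has 2840/8 = 355 samples. Training set = 2840 - 355 = 2485.

2485


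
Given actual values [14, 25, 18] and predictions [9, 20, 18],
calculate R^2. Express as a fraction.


Mean(y) = 19. SS_res = 50. SS_tot = 62. R^2 = 1 - 50/(62) = 6/31.

6/31


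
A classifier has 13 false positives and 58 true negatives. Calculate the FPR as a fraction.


FPR = FP / (FP + TN) = 13 / 71 = 13/71.

13/71


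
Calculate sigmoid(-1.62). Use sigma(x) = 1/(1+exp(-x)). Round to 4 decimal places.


sigma(-1.62) = 1/(1+e^(1.62)) = 1/(1+5.053090) = 1/6.053090 = 0.1652.

0.1652


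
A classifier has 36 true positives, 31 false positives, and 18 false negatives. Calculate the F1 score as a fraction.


Precision = 36/67 = 36/67. Recall = 36/54 = 2/3. F1 = 2*P*R/(P+R) = 72/121.

72/121


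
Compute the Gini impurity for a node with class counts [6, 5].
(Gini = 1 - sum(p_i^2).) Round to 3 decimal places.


Total = 11. Proportions: 6/11, 5/11. sum(p_i^2) = 0.5041. Gini = 1 - 0.5041 = 0.4959, which rounds to 0.496.

0.496


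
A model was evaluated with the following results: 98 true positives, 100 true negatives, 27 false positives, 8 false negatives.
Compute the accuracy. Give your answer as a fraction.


Accuracy = (TP + TN) / (TP + TN + FP + FN) = (98 + 100) / 233 = 198/233.

198/233


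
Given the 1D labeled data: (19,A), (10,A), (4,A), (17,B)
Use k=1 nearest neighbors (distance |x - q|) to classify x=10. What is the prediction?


Distances: |19-10|=9, |10-10|=0, |4-10|=6, |17-10|=7. 1 nearest: (10,A). Counts: {'A': 1}. Majority class: A.

A


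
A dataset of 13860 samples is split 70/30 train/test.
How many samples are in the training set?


Test set = 13860 * 30% = 4158. Training set = 13860 - 4158 = 9702.

9702


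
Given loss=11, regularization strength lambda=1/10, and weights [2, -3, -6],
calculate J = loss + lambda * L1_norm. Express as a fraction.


L1 norm = sum(|w|) = 11. J = 11 + 1/10 * 11 = 121/10.

121/10


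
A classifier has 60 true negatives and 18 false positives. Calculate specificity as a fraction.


Specificity = TN / (TN + FP) = 60 / 78 = 10/13.

10/13


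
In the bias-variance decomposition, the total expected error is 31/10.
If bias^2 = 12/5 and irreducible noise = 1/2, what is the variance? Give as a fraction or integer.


Total error = bias^2 + variance + irreducible noise. So variance = 31/10 - 12/5 - 1/2 = 1/5.

1/5


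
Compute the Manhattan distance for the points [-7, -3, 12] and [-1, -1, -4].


d = sum of absolute differences: |-7--1|=6 + |-3--1|=2 + |12--4|=16 = 24.

24


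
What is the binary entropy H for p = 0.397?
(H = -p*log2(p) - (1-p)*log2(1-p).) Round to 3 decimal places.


H = -0.397*log2(0.397) - 0.603*log2(0.603) = 0.969.

0.969


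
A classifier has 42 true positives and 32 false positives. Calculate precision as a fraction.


Precision = TP / (TP + FP) = 42 / 74 = 21/37.

21/37


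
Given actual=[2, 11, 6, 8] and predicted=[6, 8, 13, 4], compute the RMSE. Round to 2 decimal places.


MSE = 22.5000. RMSE = sqrt(22.5000) = 4.74.

4.74


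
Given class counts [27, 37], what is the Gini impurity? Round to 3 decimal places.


Total = 64. Proportions: 27/64, 37/64. sum(p_i^2) = 0.5122. Gini = 1 - 0.5122 = 0.4878, which rounds to 0.488.

0.488


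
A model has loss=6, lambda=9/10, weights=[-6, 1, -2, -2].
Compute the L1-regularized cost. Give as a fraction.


L1 norm = sum(|w|) = 11. J = 6 + 9/10 * 11 = 159/10.

159/10


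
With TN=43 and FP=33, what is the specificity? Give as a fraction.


Specificity = TN / (TN + FP) = 43 / 76 = 43/76.

43/76


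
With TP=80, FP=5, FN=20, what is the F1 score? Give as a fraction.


Precision = 80/85 = 16/17. Recall = 80/100 = 4/5. F1 = 2*P*R/(P+R) = 32/37.

32/37


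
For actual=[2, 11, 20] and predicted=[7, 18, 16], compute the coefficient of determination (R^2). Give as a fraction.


Mean(y) = 11. SS_res = 90. SS_tot = 162. R^2 = 1 - 90/(162) = 4/9.

4/9


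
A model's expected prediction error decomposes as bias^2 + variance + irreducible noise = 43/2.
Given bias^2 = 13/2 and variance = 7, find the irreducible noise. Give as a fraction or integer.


Total error = bias^2 + variance + irreducible noise. So irreducible noise = 43/2 - 13/2 - 7 = 8.

8


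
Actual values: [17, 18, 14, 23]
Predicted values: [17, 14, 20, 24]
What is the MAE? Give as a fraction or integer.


MAE = (1/4) * (|17-17|=0 + |18-14|=4 + |14-20|=6 + |23-24|=1). Sum = 11. MAE = 11/4.

11/4


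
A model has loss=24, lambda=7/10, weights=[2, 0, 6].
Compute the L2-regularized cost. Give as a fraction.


L2 sq norm = sum(w^2) = 40. J = 24 + 7/10 * 40 = 52.

52


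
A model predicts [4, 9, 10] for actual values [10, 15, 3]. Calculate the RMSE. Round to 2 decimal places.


MSE = 40.3333. RMSE = sqrt(40.3333) = 6.35.

6.35


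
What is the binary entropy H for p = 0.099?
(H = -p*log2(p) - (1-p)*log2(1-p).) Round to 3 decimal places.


H = -0.099*log2(0.099) - 0.901*log2(0.901) = 0.466.

0.466


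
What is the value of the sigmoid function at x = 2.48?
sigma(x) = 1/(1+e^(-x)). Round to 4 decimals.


sigma(2.48) = 1/(1+e^(-2.48)) = 1/(1+0.083743) = 1/1.083743 = 0.9227.

0.9227


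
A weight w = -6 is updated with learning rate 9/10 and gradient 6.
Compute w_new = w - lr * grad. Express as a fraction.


w_new = -6 - 9/10 * 6 = -6 - 27/5 = -57/5.

-57/5


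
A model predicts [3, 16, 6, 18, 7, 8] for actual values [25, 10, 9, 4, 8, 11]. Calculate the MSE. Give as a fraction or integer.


MSE = (1/6) * ((25-3)^2=484 + (10-16)^2=36 + (9-6)^2=9 + (4-18)^2=196 + (8-7)^2=1 + (11-8)^2=9). Sum = 735. MSE = 245/2.

245/2


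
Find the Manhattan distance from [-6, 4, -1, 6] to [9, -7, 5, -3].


d = sum of absolute differences: |-6-9|=15 + |4--7|=11 + |-1-5|=6 + |6--3|=9 = 41.

41


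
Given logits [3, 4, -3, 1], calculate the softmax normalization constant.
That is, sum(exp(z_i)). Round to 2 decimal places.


Denom = e^3=20.0855 + e^4=54.5982 + e^-3=0.0498 + e^1=2.7183. Sum = 77.4518, which rounds to 77.45.

77.45


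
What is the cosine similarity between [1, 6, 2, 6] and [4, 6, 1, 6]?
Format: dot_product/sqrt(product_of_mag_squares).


dot = 78. |a|^2 = 77, |b|^2 = 89. cos = 78/sqrt(6853).

78/sqrt(6853)


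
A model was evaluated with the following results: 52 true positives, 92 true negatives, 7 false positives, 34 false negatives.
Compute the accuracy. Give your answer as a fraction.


Accuracy = (TP + TN) / (TP + TN + FP + FN) = (52 + 92) / 185 = 144/185.

144/185


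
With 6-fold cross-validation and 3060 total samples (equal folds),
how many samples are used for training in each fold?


Each validation fold has 3060/6 = 510 samples. Training set = 3060 - 510 = 2550.

2550


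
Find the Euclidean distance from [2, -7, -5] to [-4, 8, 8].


d = sqrt(sum of squared differences). (2--4)^2=36, (-7-8)^2=225, (-5-8)^2=169. Sum = 430.

sqrt(430)


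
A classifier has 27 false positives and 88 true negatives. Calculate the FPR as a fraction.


FPR = FP / (FP + TN) = 27 / 115 = 27/115.

27/115


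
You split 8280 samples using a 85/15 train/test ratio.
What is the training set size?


Test set = 8280 * 15% = 1242. Training set = 8280 - 1242 = 7038.

7038


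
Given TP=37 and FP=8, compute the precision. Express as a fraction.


Precision = TP / (TP + FP) = 37 / 45 = 37/45.

37/45


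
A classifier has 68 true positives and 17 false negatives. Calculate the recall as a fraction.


Recall = TP / (TP + FN) = 68 / 85 = 4/5.

4/5


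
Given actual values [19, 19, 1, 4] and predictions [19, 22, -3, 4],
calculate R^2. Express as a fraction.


Mean(y) = 43/4. SS_res = 25. SS_tot = 1107/4. R^2 = 1 - 25/(1107/4) = 1007/1107.

1007/1107


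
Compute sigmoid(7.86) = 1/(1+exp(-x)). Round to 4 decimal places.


sigma(7.86) = 1/(1+e^(-7.86)) = 1/(1+0.000386) = 1/1.000386 = 0.9996.

0.9996


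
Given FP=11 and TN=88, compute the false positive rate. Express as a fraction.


FPR = FP / (FP + TN) = 11 / 99 = 1/9.

1/9


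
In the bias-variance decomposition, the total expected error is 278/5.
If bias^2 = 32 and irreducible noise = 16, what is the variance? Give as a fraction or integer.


Total error = bias^2 + variance + irreducible noise. So variance = 278/5 - 32 - 16 = 38/5.

38/5


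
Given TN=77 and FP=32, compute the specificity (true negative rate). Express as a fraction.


Specificity = TN / (TN + FP) = 77 / 109 = 77/109.

77/109


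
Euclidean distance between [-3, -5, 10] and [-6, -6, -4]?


d = sqrt(sum of squared differences). (-3--6)^2=9, (-5--6)^2=1, (10--4)^2=196. Sum = 206.

sqrt(206)


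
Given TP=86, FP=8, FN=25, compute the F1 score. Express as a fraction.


Precision = 86/94 = 43/47. Recall = 86/111 = 86/111. F1 = 2*P*R/(P+R) = 172/205.

172/205


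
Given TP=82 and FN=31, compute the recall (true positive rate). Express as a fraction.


Recall = TP / (TP + FN) = 82 / 113 = 82/113.

82/113


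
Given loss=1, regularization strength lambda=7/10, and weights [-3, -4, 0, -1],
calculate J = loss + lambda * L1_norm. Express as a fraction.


L1 norm = sum(|w|) = 8. J = 1 + 7/10 * 8 = 33/5.

33/5


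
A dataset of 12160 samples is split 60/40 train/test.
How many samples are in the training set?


Test set = 12160 * 40% = 4864. Training set = 12160 - 4864 = 7296.

7296


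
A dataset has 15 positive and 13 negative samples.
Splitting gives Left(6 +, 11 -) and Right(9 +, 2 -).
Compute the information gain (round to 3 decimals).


H(parent) = 0.9963. H(left) = 0.9367, H(right) = 0.6840. Weighted = (17/28)*0.9367 + (11/28)*0.6840 = 0.8374. IG = 0.9963 - 0.8374 = 0.1589, which rounds to 0.159.

0.159


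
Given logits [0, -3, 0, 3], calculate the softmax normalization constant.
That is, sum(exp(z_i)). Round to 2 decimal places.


Denom = e^0=1.0000 + e^-3=0.0498 + e^0=1.0000 + e^3=20.0855. Sum = 22.1353, which rounds to 22.14.

22.14


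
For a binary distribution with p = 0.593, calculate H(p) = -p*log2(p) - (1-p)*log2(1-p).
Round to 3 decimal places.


H = -0.593*log2(0.593) - 0.407*log2(0.407) = 0.975.

0.975


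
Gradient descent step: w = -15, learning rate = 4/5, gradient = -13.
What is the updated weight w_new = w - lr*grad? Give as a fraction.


w_new = -15 - 4/5 * -13 = -15 - -52/5 = -23/5.

-23/5


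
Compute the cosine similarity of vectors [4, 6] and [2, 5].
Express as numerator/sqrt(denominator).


dot = 38. |a|^2 = 52, |b|^2 = 29. cos = 38/sqrt(1508).

38/sqrt(1508)


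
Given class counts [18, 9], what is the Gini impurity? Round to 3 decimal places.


Total = 27. Proportions: 18/27, 9/27. sum(p_i^2) = 0.5556. Gini = 1 - 0.5556 = 0.4444, which rounds to 0.444.

0.444


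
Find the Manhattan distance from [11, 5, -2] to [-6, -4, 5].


d = sum of absolute differences: |11--6|=17 + |5--4|=9 + |-2-5|=7 = 33.

33


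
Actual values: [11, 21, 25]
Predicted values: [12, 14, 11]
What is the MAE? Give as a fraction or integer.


MAE = (1/3) * (|11-12|=1 + |21-14|=7 + |25-11|=14). Sum = 22. MAE = 22/3.

22/3


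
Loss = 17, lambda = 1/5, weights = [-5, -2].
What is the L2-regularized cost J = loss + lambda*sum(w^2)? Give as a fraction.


L2 sq norm = sum(w^2) = 29. J = 17 + 1/5 * 29 = 114/5.

114/5


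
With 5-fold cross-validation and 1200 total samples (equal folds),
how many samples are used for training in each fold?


Each validation fold has 1200/5 = 240 samples. Training set = 1200 - 240 = 960.

960


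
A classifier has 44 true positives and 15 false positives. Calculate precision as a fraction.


Precision = TP / (TP + FP) = 44 / 59 = 44/59.

44/59


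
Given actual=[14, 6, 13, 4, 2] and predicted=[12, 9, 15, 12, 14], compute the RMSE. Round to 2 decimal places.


MSE = 45.0000. RMSE = sqrt(45.0000) = 6.71.

6.71


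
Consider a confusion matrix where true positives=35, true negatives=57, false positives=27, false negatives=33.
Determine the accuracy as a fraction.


Accuracy = (TP + TN) / (TP + TN + FP + FN) = (35 + 57) / 152 = 23/38.

23/38


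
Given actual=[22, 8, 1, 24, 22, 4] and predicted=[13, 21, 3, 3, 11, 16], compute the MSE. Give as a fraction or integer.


MSE = (1/6) * ((22-13)^2=81 + (8-21)^2=169 + (1-3)^2=4 + (24-3)^2=441 + (22-11)^2=121 + (4-16)^2=144). Sum = 960. MSE = 160.

160


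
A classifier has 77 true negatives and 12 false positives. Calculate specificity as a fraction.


Specificity = TN / (TN + FP) = 77 / 89 = 77/89.

77/89


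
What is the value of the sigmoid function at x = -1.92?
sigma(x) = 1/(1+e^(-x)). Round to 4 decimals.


sigma(-1.92) = 1/(1+e^(1.92)) = 1/(1+6.820958) = 1/7.820958 = 0.1279.

0.1279


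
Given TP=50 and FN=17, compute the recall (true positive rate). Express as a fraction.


Recall = TP / (TP + FN) = 50 / 67 = 50/67.

50/67


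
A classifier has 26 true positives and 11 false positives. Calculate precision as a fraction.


Precision = TP / (TP + FP) = 26 / 37 = 26/37.

26/37


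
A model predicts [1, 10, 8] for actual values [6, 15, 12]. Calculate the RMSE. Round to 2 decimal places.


MSE = 22.0000. RMSE = sqrt(22.0000) = 4.69.

4.69


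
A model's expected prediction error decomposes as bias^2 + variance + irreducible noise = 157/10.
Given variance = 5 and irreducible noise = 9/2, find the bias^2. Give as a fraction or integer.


Total error = bias^2 + variance + irreducible noise. So bias^2 = 157/10 - 5 - 9/2 = 31/5.

31/5


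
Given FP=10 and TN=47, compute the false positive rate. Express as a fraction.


FPR = FP / (FP + TN) = 10 / 57 = 10/57.

10/57


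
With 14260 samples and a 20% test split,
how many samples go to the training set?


Test set = 14260 * 20% = 2852. Training set = 14260 - 2852 = 11408.

11408


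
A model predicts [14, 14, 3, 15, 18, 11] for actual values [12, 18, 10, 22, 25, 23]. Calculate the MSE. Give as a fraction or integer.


MSE = (1/6) * ((12-14)^2=4 + (18-14)^2=16 + (10-3)^2=49 + (22-15)^2=49 + (25-18)^2=49 + (23-11)^2=144). Sum = 311. MSE = 311/6.

311/6


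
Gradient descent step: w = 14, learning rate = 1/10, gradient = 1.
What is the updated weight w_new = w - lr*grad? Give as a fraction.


w_new = 14 - 1/10 * 1 = 14 - 1/10 = 139/10.

139/10


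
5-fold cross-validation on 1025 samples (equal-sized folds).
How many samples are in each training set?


Each validation fold has 1025/5 = 205 samples. Training set = 1025 - 205 = 820.

820


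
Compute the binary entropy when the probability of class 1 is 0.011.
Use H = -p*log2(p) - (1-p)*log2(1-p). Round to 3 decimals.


H = -0.011*log2(0.011) - 0.989*log2(0.989) = 0.087.

0.087


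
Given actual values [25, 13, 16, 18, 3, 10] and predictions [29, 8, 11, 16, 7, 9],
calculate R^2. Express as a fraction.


Mean(y) = 85/6. SS_res = 87. SS_tot = 1673/6. R^2 = 1 - 87/(1673/6) = 1151/1673.

1151/1673


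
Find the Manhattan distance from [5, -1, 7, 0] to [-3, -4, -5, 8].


d = sum of absolute differences: |5--3|=8 + |-1--4|=3 + |7--5|=12 + |0-8|=8 = 31.

31


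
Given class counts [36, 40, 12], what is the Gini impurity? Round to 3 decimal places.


Total = 88. Proportions: 36/88, 40/88, 12/88. sum(p_i^2) = 0.3926. Gini = 1 - 0.3926 = 0.6074, which rounds to 0.607.

0.607


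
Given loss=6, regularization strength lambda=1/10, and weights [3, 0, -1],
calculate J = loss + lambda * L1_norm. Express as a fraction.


L1 norm = sum(|w|) = 4. J = 6 + 1/10 * 4 = 32/5.

32/5


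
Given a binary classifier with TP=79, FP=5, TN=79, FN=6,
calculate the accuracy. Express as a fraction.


Accuracy = (TP + TN) / (TP + TN + FP + FN) = (79 + 79) / 169 = 158/169.

158/169


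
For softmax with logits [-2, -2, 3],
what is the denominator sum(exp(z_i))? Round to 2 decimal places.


Denom = e^-2=0.1353 + e^-2=0.1353 + e^3=20.0855. Sum = 20.3561, which rounds to 20.36.

20.36


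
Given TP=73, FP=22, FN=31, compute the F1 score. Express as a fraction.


Precision = 73/95 = 73/95. Recall = 73/104 = 73/104. F1 = 2*P*R/(P+R) = 146/199.

146/199


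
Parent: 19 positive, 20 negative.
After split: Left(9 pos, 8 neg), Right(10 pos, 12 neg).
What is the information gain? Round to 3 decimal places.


H(parent) = 0.9995. H(left) = 0.9975, H(right) = 0.9940. Weighted = (17/39)*0.9975 + (22/39)*0.9940 = 0.9955. IG = 0.9995 - 0.9955 = 0.0040, which rounds to 0.004.

0.004


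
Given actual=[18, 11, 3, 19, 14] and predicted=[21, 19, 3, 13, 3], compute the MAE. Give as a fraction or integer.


MAE = (1/5) * (|18-21|=3 + |11-19|=8 + |3-3|=0 + |19-13|=6 + |14-3|=11). Sum = 28. MAE = 28/5.

28/5
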